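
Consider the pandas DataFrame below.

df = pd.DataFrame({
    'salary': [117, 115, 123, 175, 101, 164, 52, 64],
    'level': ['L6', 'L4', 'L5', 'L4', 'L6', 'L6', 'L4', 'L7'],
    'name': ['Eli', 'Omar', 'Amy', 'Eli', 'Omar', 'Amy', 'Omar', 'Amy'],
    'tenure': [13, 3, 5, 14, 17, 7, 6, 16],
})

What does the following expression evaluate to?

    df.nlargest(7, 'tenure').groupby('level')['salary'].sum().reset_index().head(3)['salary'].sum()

732

take 7 rows with largest tenure:
   salary level  name  tenure
4     101    L6  Omar      17
7      64    L7   Amy      16
3     175    L4   Eli      14
0     117    L6   Eli      13
5     164    L6   Amy       7
6      52    L4  Omar       6
2     123    L5   Amy       5
group by level, sum of salary:
level
L4    227
L5    123
L6    382
L7     64
Name: salary, dtype: int64
reset_index():
  level  salary
0    L4     227
1    L5     123
2    L6     382
3    L7      64
take first 3 rows:
  level  salary
0    L4     227
1    L5     123
2    L6     382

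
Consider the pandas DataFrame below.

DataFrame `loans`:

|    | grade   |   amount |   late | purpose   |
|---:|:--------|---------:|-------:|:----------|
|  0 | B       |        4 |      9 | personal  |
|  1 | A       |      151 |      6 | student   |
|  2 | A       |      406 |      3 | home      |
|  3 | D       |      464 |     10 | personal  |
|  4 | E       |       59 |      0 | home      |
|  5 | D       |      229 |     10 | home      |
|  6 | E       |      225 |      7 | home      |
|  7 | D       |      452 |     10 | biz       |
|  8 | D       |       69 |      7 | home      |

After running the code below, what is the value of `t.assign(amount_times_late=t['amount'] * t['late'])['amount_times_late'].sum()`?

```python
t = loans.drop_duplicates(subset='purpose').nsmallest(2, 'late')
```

drop duplicate purpose (keep=first):
  grade  amount  late   purpose
0     B       4     9  personal
1     A     151     6   student
2     A     406     3      home
7     D     452    10       biz
take 2 rows with smallest late:
  grade  amount  late  purpose
2     A     406     3     home
1     A     151     6  student
add column amount_times_late = t['amount'] * t['late']:
  grade  amount  late  purpose  amount_times_late
2     A     406     3     home               1218
1     A     151     6  student                906
Taking the sum of column 'amount_times_late' gives 2124.

2124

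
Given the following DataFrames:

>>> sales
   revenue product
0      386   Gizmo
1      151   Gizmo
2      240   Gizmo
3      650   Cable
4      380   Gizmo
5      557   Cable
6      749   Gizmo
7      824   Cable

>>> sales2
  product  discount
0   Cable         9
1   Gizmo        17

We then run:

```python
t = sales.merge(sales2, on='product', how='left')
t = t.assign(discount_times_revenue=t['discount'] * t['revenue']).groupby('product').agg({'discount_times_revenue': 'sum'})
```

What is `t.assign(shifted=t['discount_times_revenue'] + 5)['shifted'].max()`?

merge on 'product' (how='left') → 8 rows:
   revenue product  discount
0      386   Gizmo        17
1      151   Gizmo        17
2      240   Gizmo        17
3      650   Cable         9
4      380   Gizmo        17
5      557   Cable         9
6      749   Gizmo        17
7      824   Cable         9
add column discount_times_revenue = t['discount'] * t['revenue']:
   revenue product  discount  discount_times_revenue
0      386   Gizmo        17                    6562
1      151   Gizmo        17                    2567
2      240   Gizmo        17                    4080
3      650   Cable         9                    5850
4      380   Gizmo        17                    6460
5      557   Cable         9                    5013
6      749   Gizmo        17                   12733
7      824   Cable         9                    7416
group by product, sum of discount_times_revenue:
         discount_times_revenue
product                        
Cable                     18279
Gizmo                     32402
add column shifted = t['discount_times_revenue'] + 5:
         discount_times_revenue  shifted
product                                 
Cable                     18279    18284
Gizmo                     32402    32407
Hence 32407.

32407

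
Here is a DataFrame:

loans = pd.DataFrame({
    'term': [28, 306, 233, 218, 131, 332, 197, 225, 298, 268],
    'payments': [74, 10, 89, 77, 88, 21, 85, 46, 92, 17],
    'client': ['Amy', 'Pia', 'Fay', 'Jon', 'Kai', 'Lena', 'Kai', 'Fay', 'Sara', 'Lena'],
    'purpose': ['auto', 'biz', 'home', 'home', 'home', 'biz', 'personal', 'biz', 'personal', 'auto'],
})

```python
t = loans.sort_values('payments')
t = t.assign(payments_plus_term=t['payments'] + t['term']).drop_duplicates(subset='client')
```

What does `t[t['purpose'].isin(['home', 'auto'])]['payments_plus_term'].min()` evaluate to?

sort by payments:
   term  payments client   purpose
1   306        10    Pia       biz
9   268        17   Lena      auto
5   332        21   Lena       biz
7   225        46    Fay       biz
0    28        74    Amy      auto
3   218        77    Jon      home
6   197        85    Kai  personal
4   131        88    Kai      home
2   233        89    Fay      home
8   298        92   Sara  personal
add column payments_plus_term = t['payments'] + t['term']:
   term  payments client   purpose  payments_plus_term
1   306        10    Pia       biz                 316
9   268        17   Lena      auto                 285
5   332        21   Lena       biz                 353
7   225        46    Fay       biz                 271
0    28        74    Amy      auto                 102
3   218        77    Jon      home                 295
6   197        85    Kai  personal                 282
4   131        88    Kai      home                 219
2   233        89    Fay      home                 322
8   298        92   Sara  personal                 390
drop duplicate client (keep=first):
   term  payments client   purpose  payments_plus_term
1   306        10    Pia       biz                 316
9   268        17   Lena      auto                 285
7   225        46    Fay       biz                 271
0    28        74    Amy      auto                 102
3   218        77    Jon      home                 295
6   197        85    Kai  personal                 282
8   298        92   Sara  personal                 390
filter rows where purpose in ['home', 'auto']:
   term  payments client purpose  payments_plus_term
9   268        17   Lena    auto                 285
0    28        74    Amy    auto                 102
3   218        77    Jon    home                 295

102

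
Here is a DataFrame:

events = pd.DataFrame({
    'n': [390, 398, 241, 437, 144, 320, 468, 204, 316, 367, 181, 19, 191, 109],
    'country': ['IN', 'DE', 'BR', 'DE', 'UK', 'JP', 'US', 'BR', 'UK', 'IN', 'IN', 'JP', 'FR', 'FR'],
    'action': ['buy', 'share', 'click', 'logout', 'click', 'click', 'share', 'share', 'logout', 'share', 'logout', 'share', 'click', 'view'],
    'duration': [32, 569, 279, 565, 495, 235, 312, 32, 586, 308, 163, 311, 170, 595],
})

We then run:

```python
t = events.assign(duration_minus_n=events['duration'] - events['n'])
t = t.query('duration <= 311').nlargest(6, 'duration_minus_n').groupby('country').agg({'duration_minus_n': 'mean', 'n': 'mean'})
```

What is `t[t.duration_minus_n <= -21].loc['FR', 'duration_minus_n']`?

-21.0

add column duration_minus_n = events['duration'] - events['n']:
      n country  action  duration  duration_minus_n
0   390      IN     buy        32              -358
1   398      DE   share       569               171
2   241      BR   click       279                38
3   437      DE  logout       565               128
4   144      UK   click       495               351
5   320      JP   click       235               -85
6   468      US   share       312              -156
7   204      BR   share        32              -172
8   316      UK  logout       586               270
9   367      IN   share       308               -59
10  181      IN  logout       163               -18
11   19      JP   share       311               292
12  191      FR   click       170               -21
13  109      FR    view       595               486
filter rows where duration <= 311:
      n country  action  duration  duration_minus_n
0   390      IN     buy        32              -358
2   241      BR   click       279                38
5   320      JP   click       235               -85
7   204      BR   share        32              -172
9   367      IN   share       308               -59
10  181      IN  logout       163               -18
11   19      JP   share       311               292
12  191      FR   click       170               -21
take 6 rows with largest duration_minus_n:
      n country  action  duration  duration_minus_n
11   19      JP   share       311               292
2   241      BR   click       279                38
10  181      IN  logout       163               -18
12  191      FR   click       170               -21
9   367      IN   share       308               -59
5   320      JP   click       235               -85
group by country: mean(duration_minus_n), mean(n):
         duration_minus_n      n
country                         
BR                   38.0  241.0
FR                  -21.0  191.0
IN                  -38.5  274.0
JP                  103.5  169.5
filter rows where duration_minus_n <= -21:
         duration_minus_n      n
country                         
FR                  -21.0  191.0
IN                  -38.5  274.0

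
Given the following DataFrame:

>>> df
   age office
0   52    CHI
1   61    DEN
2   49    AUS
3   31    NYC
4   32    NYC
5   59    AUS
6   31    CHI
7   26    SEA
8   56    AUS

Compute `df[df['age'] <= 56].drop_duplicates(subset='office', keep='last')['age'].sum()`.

145

filter rows where age <= 56:
   age office
0   52    CHI
2   49    AUS
3   31    NYC
4   32    NYC
6   31    CHI
7   26    SEA
8   56    AUS
drop duplicate office (keep=last):
   age office
4   32    NYC
6   31    CHI
7   26    SEA
8   56    AUS
Hence 145.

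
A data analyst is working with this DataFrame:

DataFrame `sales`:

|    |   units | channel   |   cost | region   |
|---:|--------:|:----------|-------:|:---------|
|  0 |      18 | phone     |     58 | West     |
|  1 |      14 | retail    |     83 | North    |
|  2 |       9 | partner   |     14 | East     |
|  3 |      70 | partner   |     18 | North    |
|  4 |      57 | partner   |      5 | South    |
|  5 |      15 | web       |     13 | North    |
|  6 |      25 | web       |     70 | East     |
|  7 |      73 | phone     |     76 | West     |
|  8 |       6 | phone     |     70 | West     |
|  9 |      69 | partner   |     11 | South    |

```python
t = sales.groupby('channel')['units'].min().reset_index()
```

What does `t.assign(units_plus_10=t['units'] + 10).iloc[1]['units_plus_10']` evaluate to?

group by channel, min of units:
channel
partner     9
phone       6
retail     14
web        15
Name: units, dtype: int64
reset_index():
   channel  units
0  partner      9
1    phone      6
2   retail     14
3      web     15
add column units_plus_10 = t['units'] + 10:
   channel  units  units_plus_10
0  partner      9             19
1    phone      6             16
2   retail     14             24
3      web     15             25
The value at position 1, column 'units_plus_10' is 16.

16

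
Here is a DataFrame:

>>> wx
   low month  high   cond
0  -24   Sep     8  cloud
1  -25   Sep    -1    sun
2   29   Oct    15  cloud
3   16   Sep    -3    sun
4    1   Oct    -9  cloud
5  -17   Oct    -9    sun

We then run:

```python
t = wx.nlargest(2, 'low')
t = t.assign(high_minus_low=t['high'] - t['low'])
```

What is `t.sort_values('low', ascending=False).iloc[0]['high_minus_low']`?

-14

take 2 rows with largest low:
   low month  high   cond
2   29   Oct    15  cloud
3   16   Sep    -3    sun
add column high_minus_low = t['high'] - t['low']:
   low month  high   cond  high_minus_low
2   29   Oct    15  cloud             -14
3   16   Sep    -3    sun             -19
sort by low descending:
   low month  high   cond  high_minus_low
2   29   Oct    15  cloud             -14
3   16   Sep    -3    sun             -19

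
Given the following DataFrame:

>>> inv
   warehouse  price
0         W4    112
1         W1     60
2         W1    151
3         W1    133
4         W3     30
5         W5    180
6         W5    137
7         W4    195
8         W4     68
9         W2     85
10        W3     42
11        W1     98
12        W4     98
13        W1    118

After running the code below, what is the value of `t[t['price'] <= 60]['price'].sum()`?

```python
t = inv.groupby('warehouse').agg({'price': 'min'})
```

group by warehouse, min of price:
           price
warehouse       
W1            60
W2            85
W3            30
W4            68
W5           137
filter rows where price <= 60:
           price
warehouse       
W1            60
W3            30
Then the sum of column 'price': 90

90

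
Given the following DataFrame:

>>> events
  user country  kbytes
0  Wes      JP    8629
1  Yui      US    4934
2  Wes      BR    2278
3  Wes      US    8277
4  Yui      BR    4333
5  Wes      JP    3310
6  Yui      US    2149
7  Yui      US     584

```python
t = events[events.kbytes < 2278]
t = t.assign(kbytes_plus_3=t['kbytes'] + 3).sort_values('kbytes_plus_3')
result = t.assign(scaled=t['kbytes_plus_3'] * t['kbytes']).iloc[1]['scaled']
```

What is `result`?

4624648

filter rows where kbytes < 2278:
  user country  kbytes
6  Yui      US    2149
7  Yui      US     584
add column kbytes_plus_3 = t['kbytes'] + 3:
  user country  kbytes  kbytes_plus_3
6  Yui      US    2149           2152
7  Yui      US     584            587
sort by kbytes_plus_3:
  user country  kbytes  kbytes_plus_3
7  Yui      US     584            587
6  Yui      US    2149           2152
add column scaled = t['kbytes_plus_3'] * t['kbytes']:
  user country  kbytes  kbytes_plus_3   scaled
7  Yui      US     584            587   342808
6  Yui      US    2149           2152  4624648
The value at position 1, column 'scaled' is 4624648.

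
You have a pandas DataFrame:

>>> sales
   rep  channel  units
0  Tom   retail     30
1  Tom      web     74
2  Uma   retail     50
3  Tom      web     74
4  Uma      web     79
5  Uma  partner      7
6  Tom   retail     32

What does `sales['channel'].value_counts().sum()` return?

7

value_counts of channel:
channel
retail     3
web        3
partner    1
Name: count, dtype: int64
Finally, sum of the resulting series = 7.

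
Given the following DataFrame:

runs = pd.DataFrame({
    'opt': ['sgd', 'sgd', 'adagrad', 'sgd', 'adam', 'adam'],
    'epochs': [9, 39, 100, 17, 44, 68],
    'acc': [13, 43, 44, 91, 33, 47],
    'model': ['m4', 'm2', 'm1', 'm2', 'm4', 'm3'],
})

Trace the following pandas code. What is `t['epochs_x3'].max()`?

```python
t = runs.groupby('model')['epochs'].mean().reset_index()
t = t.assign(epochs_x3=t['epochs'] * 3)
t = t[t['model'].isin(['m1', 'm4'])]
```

group by model, mean of epochs:
model
m1    100.0
m2     28.0
m3     68.0
m4     26.5
Name: epochs, dtype: float64
reset_index():
  model  epochs
0    m1   100.0
1    m2    28.0
2    m3    68.0
3    m4    26.5
add column epochs_x3 = t['epochs'] * 3:
  model  epochs  epochs_x3
0    m1   100.0      300.0
1    m2    28.0       84.0
2    m3    68.0      204.0
3    m4    26.5       79.5
filter rows where model in ['m1', 'm4']:
  model  epochs  epochs_x3
0    m1   100.0      300.0
3    m4    26.5       79.5
Reading off the max of column 'epochs_x3', we get 300.0.

300.0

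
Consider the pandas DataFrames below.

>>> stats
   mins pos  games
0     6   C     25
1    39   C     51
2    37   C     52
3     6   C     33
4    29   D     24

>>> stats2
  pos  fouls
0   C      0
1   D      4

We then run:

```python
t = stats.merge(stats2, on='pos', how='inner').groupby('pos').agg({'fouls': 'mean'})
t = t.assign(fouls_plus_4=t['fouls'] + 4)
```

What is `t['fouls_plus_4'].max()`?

merge on 'pos' (how='inner') → 5 rows:
   mins pos  games  fouls
0     6   C     25      0
1    39   C     51      0
2    37   C     52      0
3     6   C     33      0
4    29   D     24      4
group by pos, mean of fouls:
     fouls
pos       
C      0.0
D      4.0
add column fouls_plus_4 = t['fouls'] + 4:
     fouls  fouls_plus_4
pos                     
C      0.0           4.0
D      4.0           8.0

8.0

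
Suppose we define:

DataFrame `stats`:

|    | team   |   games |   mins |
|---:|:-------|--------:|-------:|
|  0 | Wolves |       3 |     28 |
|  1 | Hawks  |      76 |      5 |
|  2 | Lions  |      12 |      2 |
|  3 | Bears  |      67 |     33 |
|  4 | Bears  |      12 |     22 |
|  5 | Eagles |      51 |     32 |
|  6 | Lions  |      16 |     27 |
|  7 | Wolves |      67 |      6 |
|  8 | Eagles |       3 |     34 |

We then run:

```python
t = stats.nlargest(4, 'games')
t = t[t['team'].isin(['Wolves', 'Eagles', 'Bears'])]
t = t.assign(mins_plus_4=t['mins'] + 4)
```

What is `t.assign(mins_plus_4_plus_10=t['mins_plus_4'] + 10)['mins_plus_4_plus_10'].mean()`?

37.6666666667

take 4 rows with largest games:
     team  games  mins
1   Hawks     76     5
3   Bears     67    33
7  Wolves     67     6
5  Eagles     51    32
filter rows where team in ['Wolves', 'Eagles', 'Bears']:
     team  games  mins
3   Bears     67    33
7  Wolves     67     6
5  Eagles     51    32
add column mins_plus_4 = t['mins'] + 4:
     team  games  mins  mins_plus_4
3   Bears     67    33           37
7  Wolves     67     6           10
5  Eagles     51    32           36
add column mins_plus_4_plus_10 = t['mins_plus_4'] + 10:
     team  games  mins  mins_plus_4  mins_plus_4_plus_10
3   Bears     67    33           37                   47
7  Wolves     67     6           10                   20
5  Eagles     51    32           36                   46
The mean of column 'mins_plus_4_plus_10' is 37.6666666667.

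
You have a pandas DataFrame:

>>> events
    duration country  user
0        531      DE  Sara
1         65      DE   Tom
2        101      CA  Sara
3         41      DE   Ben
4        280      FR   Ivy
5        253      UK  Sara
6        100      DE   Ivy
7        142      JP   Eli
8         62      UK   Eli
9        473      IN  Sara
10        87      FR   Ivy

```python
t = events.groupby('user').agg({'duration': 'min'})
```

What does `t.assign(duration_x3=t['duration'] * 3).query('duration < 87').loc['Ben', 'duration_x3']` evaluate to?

123

group by user, min of duration:
      duration
user          
Ben         41
Eli         62
Ivy         87
Sara       101
Tom         65
add column duration_x3 = t['duration'] * 3:
      duration  duration_x3
user                       
Ben         41          123
Eli         62          186
Ivy         87          261
Sara       101          303
Tom         65          195
filter rows where duration < 87:
      duration  duration_x3
user                       
Ben         41          123
Eli         62          186
Tom         65          195
The value at row 'Ben', column 'duration_x3' is 123.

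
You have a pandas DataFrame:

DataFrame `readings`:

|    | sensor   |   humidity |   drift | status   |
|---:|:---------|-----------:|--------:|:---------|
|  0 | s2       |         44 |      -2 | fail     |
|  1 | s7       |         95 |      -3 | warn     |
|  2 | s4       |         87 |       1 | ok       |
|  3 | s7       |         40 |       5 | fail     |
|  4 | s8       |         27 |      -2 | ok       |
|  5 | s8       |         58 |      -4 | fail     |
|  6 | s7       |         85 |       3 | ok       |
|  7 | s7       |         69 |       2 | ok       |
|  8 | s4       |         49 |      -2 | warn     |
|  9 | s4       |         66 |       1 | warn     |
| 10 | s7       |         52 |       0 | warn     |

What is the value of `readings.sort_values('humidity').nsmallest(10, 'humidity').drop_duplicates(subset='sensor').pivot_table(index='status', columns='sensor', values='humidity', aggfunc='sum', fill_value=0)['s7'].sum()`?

40

sort by humidity:
   sensor  humidity  drift status
4      s8        27     -2     ok
3      s7        40      5   fail
0      s2        44     -2   fail
8      s4        49     -2   warn
10     s7        52      0   warn
5      s8        58     -4   fail
9      s4        66      1   warn
7      s7        69      2     ok
6      s7        85      3     ok
2      s4        87      1     ok
1      s7        95     -3   warn
take 10 rows with smallest humidity:
   sensor  humidity  drift status
4      s8        27     -2     ok
3      s7        40      5   fail
0      s2        44     -2   fail
8      s4        49     -2   warn
10     s7        52      0   warn
5      s8        58     -4   fail
9      s4        66      1   warn
7      s7        69      2     ok
6      s7        85      3     ok
2      s4        87      1     ok
drop duplicate sensor (keep=first):
  sensor  humidity  drift status
4     s8        27     -2     ok
3     s7        40      5   fail
0     s2        44     -2   fail
8     s4        49     -2   warn
pivot: rows=status, cols=sensor, sum(humidity):
sensor  s2  s4  s7  s8
status                
fail    44   0  40   0
ok       0   0   0  27
warn     0  49   0   0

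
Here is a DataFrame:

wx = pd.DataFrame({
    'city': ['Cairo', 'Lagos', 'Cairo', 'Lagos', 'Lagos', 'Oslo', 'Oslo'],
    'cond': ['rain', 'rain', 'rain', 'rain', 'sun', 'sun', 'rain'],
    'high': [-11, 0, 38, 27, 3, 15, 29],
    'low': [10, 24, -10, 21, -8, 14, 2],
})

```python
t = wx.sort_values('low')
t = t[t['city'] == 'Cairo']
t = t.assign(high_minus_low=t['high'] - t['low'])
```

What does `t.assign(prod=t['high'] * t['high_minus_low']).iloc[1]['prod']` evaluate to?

231

sort by low:
    city  cond  high  low
2  Cairo  rain    38  -10
4  Lagos   sun     3   -8
6   Oslo  rain    29    2
0  Cairo  rain   -11   10
5   Oslo   sun    15   14
3  Lagos  rain    27   21
1  Lagos  rain     0   24
filter rows where city == 'Cairo':
    city  cond  high  low
2  Cairo  rain    38  -10
0  Cairo  rain   -11   10
add column high_minus_low = t['high'] - t['low']:
    city  cond  high  low  high_minus_low
2  Cairo  rain    38  -10              48
0  Cairo  rain   -11   10             -21
add column prod = t['high'] * t['high_minus_low']:
    city  cond  high  low  high_minus_low  prod
2  Cairo  rain    38  -10              48  1824
0  Cairo  rain   -11   10             -21   231
Reading off the value at position 1, column 'prod', we get 231.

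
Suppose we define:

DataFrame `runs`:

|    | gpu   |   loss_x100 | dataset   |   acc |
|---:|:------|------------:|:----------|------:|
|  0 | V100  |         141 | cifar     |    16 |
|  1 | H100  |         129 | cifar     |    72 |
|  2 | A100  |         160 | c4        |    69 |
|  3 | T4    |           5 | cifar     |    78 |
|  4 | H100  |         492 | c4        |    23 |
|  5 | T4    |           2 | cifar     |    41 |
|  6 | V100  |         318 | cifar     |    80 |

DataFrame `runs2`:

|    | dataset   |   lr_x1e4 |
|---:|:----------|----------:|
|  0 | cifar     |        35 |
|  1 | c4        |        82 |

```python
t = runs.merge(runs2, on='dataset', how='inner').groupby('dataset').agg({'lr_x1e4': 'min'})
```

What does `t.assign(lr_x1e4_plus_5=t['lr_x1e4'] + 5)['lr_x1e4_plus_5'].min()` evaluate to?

40

merge on 'dataset' (how='inner') → 7 rows:
    gpu  loss_x100 dataset  acc  lr_x1e4
0  V100        141   cifar   16       35
1  H100        129   cifar   72       35
2  A100        160      c4   69       82
3    T4          5   cifar   78       35
4  H100        492      c4   23       82
5    T4          2   cifar   41       35
6  V100        318   cifar   80       35
group by dataset, min of lr_x1e4:
         lr_x1e4
dataset         
c4            82
cifar         35
add column lr_x1e4_plus_5 = t['lr_x1e4'] + 5:
         lr_x1e4  lr_x1e4_plus_5
dataset                         
c4            82              87
cifar         35              40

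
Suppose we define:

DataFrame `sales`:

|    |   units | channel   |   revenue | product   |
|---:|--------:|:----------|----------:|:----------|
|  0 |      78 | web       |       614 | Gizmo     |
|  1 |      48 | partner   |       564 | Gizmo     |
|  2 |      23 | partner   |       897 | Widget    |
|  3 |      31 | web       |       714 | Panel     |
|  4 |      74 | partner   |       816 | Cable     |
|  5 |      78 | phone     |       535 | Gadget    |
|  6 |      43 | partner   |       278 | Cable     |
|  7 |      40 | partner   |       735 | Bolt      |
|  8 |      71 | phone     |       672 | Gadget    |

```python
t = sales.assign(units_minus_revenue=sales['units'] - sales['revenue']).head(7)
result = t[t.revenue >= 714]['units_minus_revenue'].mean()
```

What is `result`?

-766.333333333

add column units_minus_revenue = sales['units'] - sales['revenue']:
   units  channel  revenue product  units_minus_revenue
0     78      web      614   Gizmo                 -536
1     48  partner      564   Gizmo                 -516
2     23  partner      897  Widget                 -874
3     31      web      714   Panel                 -683
4     74  partner      816   Cable                 -742
5     78    phone      535  Gadget                 -457
6     43  partner      278   Cable                 -235
7     40  partner      735    Bolt                 -695
8     71    phone      672  Gadget                 -601
take first 7 rows:
   units  channel  revenue product  units_minus_revenue
0     78      web      614   Gizmo                 -536
1     48  partner      564   Gizmo                 -516
2     23  partner      897  Widget                 -874
3     31      web      714   Panel                 -683
4     74  partner      816   Cable                 -742
5     78    phone      535  Gadget                 -457
6     43  partner      278   Cable                 -235
filter rows where revenue >= 714:
   units  channel  revenue product  units_minus_revenue
2     23  partner      897  Widget                 -874
3     31      web      714   Panel                 -683
4     74  partner      816   Cable                 -742
So mean() = -766.333333333.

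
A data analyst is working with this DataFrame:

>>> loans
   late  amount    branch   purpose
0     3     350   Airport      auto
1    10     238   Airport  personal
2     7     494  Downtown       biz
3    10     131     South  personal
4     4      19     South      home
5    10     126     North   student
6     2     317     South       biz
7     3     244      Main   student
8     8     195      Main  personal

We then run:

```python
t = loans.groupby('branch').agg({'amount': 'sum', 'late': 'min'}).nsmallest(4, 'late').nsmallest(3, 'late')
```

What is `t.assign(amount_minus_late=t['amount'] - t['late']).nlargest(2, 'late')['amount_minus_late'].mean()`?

group by branch: sum(amount), min(late):
          amount  late
branch                
Airport      588     3
Downtown     494     7
Main         439     3
North        126    10
South        467     2
take 4 rows with smallest late:
          amount  late
branch                
South        467     2
Airport      588     3
Main         439     3
Downtown     494     7
take 3 rows with smallest late:
         amount  late
branch               
South       467     2
Airport     588     3
Main        439     3
add column amount_minus_late = t['amount'] - t['late']:
         amount  late  amount_minus_late
branch                                  
South       467     2                465
Airport     588     3                585
Main        439     3                436
take 2 rows with largest late:
         amount  late  amount_minus_late
branch                                  
Airport     588     3                585
Main        439     3                436
The mean of column 'amount_minus_late' is 510.5.

510.5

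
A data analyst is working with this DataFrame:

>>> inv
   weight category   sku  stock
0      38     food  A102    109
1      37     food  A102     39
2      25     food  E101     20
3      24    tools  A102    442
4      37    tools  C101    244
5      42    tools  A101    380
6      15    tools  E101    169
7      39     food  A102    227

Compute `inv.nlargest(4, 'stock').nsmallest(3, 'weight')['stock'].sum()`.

913

take 4 rows with largest stock:
   weight category   sku  stock
3      24    tools  A102    442
5      42    tools  A101    380
4      37    tools  C101    244
7      39     food  A102    227
take 3 rows with smallest weight:
   weight category   sku  stock
3      24    tools  A102    442
4      37    tools  C101    244
7      39     food  A102    227
Hence 913.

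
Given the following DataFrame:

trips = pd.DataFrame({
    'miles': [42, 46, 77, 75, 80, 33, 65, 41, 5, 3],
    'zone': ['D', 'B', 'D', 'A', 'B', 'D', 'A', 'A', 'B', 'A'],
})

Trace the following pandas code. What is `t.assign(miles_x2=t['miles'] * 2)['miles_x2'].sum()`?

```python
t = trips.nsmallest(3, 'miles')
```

take 3 rows with smallest miles:
   miles zone
9      3    A
8      5    B
5     33    D
add column miles_x2 = t['miles'] * 2:
   miles zone  miles_x2
9      3    A         6
8      5    B        10
5     33    D        66
Reading off the sum of column 'miles_x2', we get 82.

82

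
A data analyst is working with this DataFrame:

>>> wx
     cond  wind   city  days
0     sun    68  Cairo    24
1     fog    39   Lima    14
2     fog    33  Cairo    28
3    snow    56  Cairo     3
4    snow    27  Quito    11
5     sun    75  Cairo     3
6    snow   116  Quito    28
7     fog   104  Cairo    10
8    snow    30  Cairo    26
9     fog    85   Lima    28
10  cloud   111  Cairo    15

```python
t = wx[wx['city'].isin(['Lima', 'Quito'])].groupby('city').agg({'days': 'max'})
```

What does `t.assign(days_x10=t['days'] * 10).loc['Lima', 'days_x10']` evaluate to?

filter rows where city in ['Lima', 'Quito']:
   cond  wind   city  days
1   fog    39   Lima    14
4  snow    27  Quito    11
6  snow   116  Quito    28
9   fog    85   Lima    28
group by city, max of days:
       days
city       
Lima     28
Quito    28
add column days_x10 = t['days'] * 10:
       days  days_x10
city                 
Lima     28       280
Quito    28       280
Hence 280.

280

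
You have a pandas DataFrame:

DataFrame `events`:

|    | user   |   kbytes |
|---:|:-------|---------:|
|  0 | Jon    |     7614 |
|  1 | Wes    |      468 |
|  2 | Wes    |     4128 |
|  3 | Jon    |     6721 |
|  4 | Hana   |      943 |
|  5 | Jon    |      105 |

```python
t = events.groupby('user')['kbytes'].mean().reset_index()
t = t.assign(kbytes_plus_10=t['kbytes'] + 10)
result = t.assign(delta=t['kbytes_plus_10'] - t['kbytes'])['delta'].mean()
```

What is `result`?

10.0

group by user, mean of kbytes:
user
Hana     943.000000
Jon     4813.333333
Wes     2298.000000
Name: kbytes, dtype: float64
reset_index():
   user       kbytes
0  Hana   943.000000
1   Jon  4813.333333
2   Wes  2298.000000
add column kbytes_plus_10 = t['kbytes'] + 10:
   user       kbytes  kbytes_plus_10
0  Hana   943.000000      953.000000
1   Jon  4813.333333     4823.333333
2   Wes  2298.000000     2308.000000
add column delta = t['kbytes_plus_10'] - t['kbytes']:
   user       kbytes  kbytes_plus_10  delta
0  Hana   943.000000      953.000000   10.0
1   Jon  4813.333333     4823.333333   10.0
2   Wes  2298.000000     2308.000000   10.0
Taking the mean of column 'delta' gives 10.0.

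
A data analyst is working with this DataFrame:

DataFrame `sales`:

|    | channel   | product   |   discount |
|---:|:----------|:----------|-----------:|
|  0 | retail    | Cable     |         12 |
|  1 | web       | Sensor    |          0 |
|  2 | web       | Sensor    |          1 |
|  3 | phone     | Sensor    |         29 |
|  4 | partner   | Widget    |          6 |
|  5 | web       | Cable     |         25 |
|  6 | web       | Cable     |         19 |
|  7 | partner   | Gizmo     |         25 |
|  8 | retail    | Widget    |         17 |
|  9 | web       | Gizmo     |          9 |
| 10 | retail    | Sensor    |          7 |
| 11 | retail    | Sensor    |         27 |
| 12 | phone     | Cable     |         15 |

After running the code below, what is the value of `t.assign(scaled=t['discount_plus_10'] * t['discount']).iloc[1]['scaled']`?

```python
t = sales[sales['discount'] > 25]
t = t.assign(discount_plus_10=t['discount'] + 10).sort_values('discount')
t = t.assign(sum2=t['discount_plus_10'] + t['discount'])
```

filter rows where discount > 25:
   channel product  discount
3    phone  Sensor        29
11  retail  Sensor        27
add column discount_plus_10 = t['discount'] + 10:
   channel product  discount  discount_plus_10
3    phone  Sensor        29                39
11  retail  Sensor        27                37
sort by discount:
   channel product  discount  discount_plus_10
11  retail  Sensor        27                37
3    phone  Sensor        29                39
add column sum2 = t['discount_plus_10'] + t['discount']:
   channel product  discount  discount_plus_10  sum2
11  retail  Sensor        27                37    64
3    phone  Sensor        29                39    68
add column scaled = t['discount_plus_10'] * t['discount']:
   channel product  discount  discount_plus_10  sum2  scaled
11  retail  Sensor        27                37    64     999
3    phone  Sensor        29                39    68    1131

1131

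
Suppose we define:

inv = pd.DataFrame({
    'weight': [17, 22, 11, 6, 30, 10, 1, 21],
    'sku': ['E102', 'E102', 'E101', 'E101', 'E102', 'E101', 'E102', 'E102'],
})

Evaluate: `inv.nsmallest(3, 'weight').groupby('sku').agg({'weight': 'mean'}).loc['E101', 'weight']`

8.0

take 3 rows with smallest weight:
   weight   sku
6       1  E102
3       6  E101
5      10  E101
group by sku, mean of weight:
      weight
sku         
E101     8.0
E102     1.0
Reading off the value at row 'E101', column 'weight', we get 8.0.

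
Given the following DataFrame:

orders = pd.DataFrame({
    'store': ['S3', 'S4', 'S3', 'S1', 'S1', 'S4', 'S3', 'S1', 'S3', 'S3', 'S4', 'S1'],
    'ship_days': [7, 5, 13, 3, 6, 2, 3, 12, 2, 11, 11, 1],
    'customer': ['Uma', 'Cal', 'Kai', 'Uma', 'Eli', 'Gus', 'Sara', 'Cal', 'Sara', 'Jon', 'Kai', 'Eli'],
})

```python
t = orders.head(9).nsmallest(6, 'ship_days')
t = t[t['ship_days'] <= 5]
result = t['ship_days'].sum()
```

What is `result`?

15

take first 9 rows:
  store  ship_days customer
0    S3          7      Uma
1    S4          5      Cal
2    S3         13      Kai
3    S1          3      Uma
4    S1          6      Eli
5    S4          2      Gus
6    S3          3     Sara
7    S1         12      Cal
8    S3          2     Sara
take 6 rows with smallest ship_days:
  store  ship_days customer
5    S4          2      Gus
8    S3          2     Sara
3    S1          3      Uma
6    S3          3     Sara
1    S4          5      Cal
4    S1          6      Eli
filter rows where ship_days <= 5:
  store  ship_days customer
5    S4          2      Gus
8    S3          2     Sara
3    S1          3      Uma
6    S3          3     Sara
1    S4          5      Cal
Hence 15.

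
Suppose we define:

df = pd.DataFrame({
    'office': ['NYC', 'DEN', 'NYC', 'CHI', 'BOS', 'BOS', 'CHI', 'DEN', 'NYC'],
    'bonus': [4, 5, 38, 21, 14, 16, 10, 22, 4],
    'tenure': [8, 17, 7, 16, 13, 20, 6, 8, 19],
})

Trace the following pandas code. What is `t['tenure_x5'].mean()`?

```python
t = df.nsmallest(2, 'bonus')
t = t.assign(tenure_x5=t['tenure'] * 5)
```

67.5

take 2 rows with smallest bonus:
  office  bonus  tenure
0    NYC      4       8
8    NYC      4      19
add column tenure_x5 = t['tenure'] * 5:
  office  bonus  tenure  tenure_x5
0    NYC      4       8         40
8    NYC      4      19         95
Then the mean of column 'tenure_x5': 67.5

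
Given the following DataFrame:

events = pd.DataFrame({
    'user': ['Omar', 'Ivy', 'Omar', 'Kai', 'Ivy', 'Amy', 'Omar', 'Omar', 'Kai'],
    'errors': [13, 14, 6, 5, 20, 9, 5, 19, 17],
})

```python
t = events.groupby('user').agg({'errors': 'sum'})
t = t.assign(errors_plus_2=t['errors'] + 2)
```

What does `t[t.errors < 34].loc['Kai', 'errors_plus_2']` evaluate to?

24

group by user, sum of errors:
      errors
user        
Amy        9
Ivy       34
Kai       22
Omar      43
add column errors_plus_2 = t['errors'] + 2:
      errors  errors_plus_2
user                       
Amy        9             11
Ivy       34             36
Kai       22             24
Omar      43             45
filter rows where errors < 34:
      errors  errors_plus_2
user                       
Amy        9             11
Kai       22             24
Taking the value at row 'Kai', column 'errors_plus_2' gives 24.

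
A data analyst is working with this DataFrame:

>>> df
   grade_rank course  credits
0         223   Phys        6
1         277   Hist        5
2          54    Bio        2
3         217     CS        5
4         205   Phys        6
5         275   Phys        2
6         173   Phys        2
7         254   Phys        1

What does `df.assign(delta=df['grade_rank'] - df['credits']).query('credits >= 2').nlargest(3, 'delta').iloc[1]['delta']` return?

add column delta = df['grade_rank'] - df['credits']:
   grade_rank course  credits  delta
0         223   Phys        6    217
1         277   Hist        5    272
2          54    Bio        2     52
3         217     CS        5    212
4         205   Phys        6    199
5         275   Phys        2    273
6         173   Phys        2    171
7         254   Phys        1    253
filter rows where credits >= 2:
   grade_rank course  credits  delta
0         223   Phys        6    217
1         277   Hist        5    272
2          54    Bio        2     52
3         217     CS        5    212
4         205   Phys        6    199
5         275   Phys        2    273
6         173   Phys        2    171
take 3 rows with largest delta:
   grade_rank course  credits  delta
5         275   Phys        2    273
1         277   Hist        5    272
0         223   Phys        6    217
So iloc[1]['delta'] = 272.

272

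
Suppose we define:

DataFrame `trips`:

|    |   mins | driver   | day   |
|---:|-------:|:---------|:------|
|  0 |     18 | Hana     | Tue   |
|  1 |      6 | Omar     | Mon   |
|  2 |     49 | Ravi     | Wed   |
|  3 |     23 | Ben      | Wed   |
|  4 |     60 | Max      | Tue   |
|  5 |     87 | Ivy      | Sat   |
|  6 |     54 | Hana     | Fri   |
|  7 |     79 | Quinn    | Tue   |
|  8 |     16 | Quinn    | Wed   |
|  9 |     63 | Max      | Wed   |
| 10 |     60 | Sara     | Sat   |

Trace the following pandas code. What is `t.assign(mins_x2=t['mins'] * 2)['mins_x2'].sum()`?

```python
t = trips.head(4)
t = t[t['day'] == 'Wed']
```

take first 4 rows:
   mins driver  day
0    18   Hana  Tue
1     6   Omar  Mon
2    49   Ravi  Wed
3    23    Ben  Wed
filter rows where day == 'Wed':
   mins driver  day
2    49   Ravi  Wed
3    23    Ben  Wed
add column mins_x2 = t['mins'] * 2:
   mins driver  day  mins_x2
2    49   Ravi  Wed       98
3    23    Ben  Wed       46
Reading off the sum of column 'mins_x2', we get 144.

144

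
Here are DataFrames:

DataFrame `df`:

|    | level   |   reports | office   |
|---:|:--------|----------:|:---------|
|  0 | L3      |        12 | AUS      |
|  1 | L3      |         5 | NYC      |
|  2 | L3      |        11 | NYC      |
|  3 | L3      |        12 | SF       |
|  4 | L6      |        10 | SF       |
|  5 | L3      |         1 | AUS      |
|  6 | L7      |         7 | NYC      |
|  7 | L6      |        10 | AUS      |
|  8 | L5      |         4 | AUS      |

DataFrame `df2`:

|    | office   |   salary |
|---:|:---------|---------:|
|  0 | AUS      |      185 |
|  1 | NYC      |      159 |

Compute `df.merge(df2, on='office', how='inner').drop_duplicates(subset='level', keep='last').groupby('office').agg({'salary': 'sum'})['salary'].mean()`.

357.0

merge on 'office' (how='inner') → 7 rows:
  level  reports office  salary
0    L3       12    AUS     185
1    L3        5    NYC     159
2    L3       11    NYC     159
3    L3        1    AUS     185
4    L7        7    NYC     159
5    L6       10    AUS     185
6    L5        4    AUS     185
drop duplicate level (keep=last):
  level  reports office  salary
3    L3        1    AUS     185
4    L7        7    NYC     159
5    L6       10    AUS     185
6    L5        4    AUS     185
group by office, sum of salary:
        salary
office        
AUS        555
NYC        159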